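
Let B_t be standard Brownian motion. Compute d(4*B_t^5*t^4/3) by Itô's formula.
d(4*B_t^5*t^4/3) = (8*B_t^3*t^3*(2*B_t^2 + 5*t)/3) dt + (20*B_t^4*t^4/3) dB_t

Itô's formula for f(t, x): d f(t, B_t) = (f_t + (1/2) f_xx) dt + f_x dB_t. Compute partials of f(t, x) = 4*t^4*x^5/3:
  f_t(t,x)  = 16*t^3*x^5/3
  f_x(t,x)  = 20*t^4*x^4/3
  f_xx(t,x) = 80*t^4*x^3/3
Assemble drift = f_t + (1/2) f_xx = 8*t^3*x^3*(5*t + 2*x^2)/3 and diffusion = f_x = 20*t^4*x^4/3. Substituting x = B_t:
  d(4*B_t^5*t^4/3) = (8*B_t^3*t^3*(2*B_t^2 + 5*t)/3) dt + (20*B_t^4*t^4/3) dB_t.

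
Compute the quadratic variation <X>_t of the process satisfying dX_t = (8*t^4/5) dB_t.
<X>_t = 64*t^9/225

For an Itô process dX_t = a(t) dt + b(t) dB_t, the quadratic variation is <X>_t = int_0^t b(s)^2 ds (the drift term does not contribute). Here b(s) = 8*s^4/5, so
  b(s)^2 = 64*s^8/25.
Integrating from 0 to t:
  <X>_t = int_0^t (64*s^8/25) ds = 64*t^9/225.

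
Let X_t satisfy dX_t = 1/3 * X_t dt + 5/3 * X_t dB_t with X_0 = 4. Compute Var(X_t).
Var(X_t) = 16*(exp(25*t/9) - 1)*exp(2*t/3)

For GBM dX = mu X dt + sigma X dB with X_0 = x_0, apply Itô to Y = log X: dY = (mu - sigma^2/2) dt + sigma dB, so Y_t = log(x_0) + (mu - sigma^2/2) t + sigma B_t and hence X_t = x_0 * exp((mu - sigma^2/2) t + sigma B_t).
With mu = 1/3, sigma = 5/3, x_0 = 4, this gives:
  X_t = 4 * exp((-19/18) * t + (5/3) * B_t).
Since sigma*B_t ~ Normal(0, sigma^2 t), E[exp(sigma*B_t)] = exp(sigma^2 t / 2); so E[X_t] = x_0 * exp((mu - sigma^2/2) t) * exp(sigma^2 t / 2) = x_0 * exp(mu t) = 4*exp(t/3).
Var(X_t) = E[X_t^2] - (E[X_t])^2 = x_0^2 * exp(2 mu t) * (exp(sigma^2 t) - 1) = 16*(exp(25*t/9) - 1)*exp(2*t/3).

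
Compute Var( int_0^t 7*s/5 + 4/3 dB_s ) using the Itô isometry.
Var = t*(147*t^2 + 420*t + 400)/225

The Itô integral of a deterministic integrand f(s) has mean 0 because each increment f(s) * (B_{s+ds} - B_s) has mean 0. By the Itô isometry:
  Var( int_0^t f(s) dB_s ) = E[ (int_0^t f(s) dB_s)^2 ] = int_0^t f(s)^2 ds.
Here f(s) = 7*s/5 + 4/3, so f(s)^2 = (21*s + 20)^2/225. Integrate:
  int_0^t ((21*s + 20)^2/225) ds = t*(147*t^2 + 420*t + 400)/225.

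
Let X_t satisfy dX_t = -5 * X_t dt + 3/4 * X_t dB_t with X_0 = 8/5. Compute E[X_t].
E[X_t] = 8*exp(-5*t)/5

For GBM dX = mu X dt + sigma X dB with X_0 = x_0, apply Itô to Y = log X: dY = (mu - sigma^2/2) dt + sigma dB, so Y_t = log(x_0) + (mu - sigma^2/2) t + sigma B_t and hence X_t = x_0 * exp((mu - sigma^2/2) t + sigma B_t).
With mu = -5, sigma = 3/4, x_0 = 8/5, this gives:
  X_t = 8/5 * exp((-169/32) * t + (3/4) * B_t).
Since sigma*B_t ~ Normal(0, sigma^2 t), E[exp(sigma*B_t)] = exp(sigma^2 t / 2); so E[X_t] = x_0 * exp((mu - sigma^2/2) t) * exp(sigma^2 t / 2) = x_0 * exp(mu t) = 8*exp(-5*t)/5.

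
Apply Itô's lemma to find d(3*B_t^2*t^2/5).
d(3*B_t^2*t^2/5) = (3*t*(2*B_t^2 + t)/5) dt + (6*B_t*t^2/5) dB_t

Itô's formula for f(t, x): d f(t, B_t) = (f_t + (1/2) f_xx) dt + f_x dB_t. Compute partials of f(t, x) = 3*t^2*x^2/5:
  f_t(t,x)  = 6*t*x^2/5
  f_x(t,x)  = 6*t^2*x/5
  f_xx(t,x) = 6*t^2/5
Assemble drift = f_t + (1/2) f_xx = 3*t*(t + 2*x^2)/5 and diffusion = f_x = 6*t^2*x/5. Substituting x = B_t:
  d(3*B_t^2*t^2/5) = (3*t*(2*B_t^2 + t)/5) dt + (6*B_t*t^2/5) dB_t.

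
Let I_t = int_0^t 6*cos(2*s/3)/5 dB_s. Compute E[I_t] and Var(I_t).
E[I_t] = 0; Var(I_t) = 18*t/25 + 27*sin(4*t/3)/50

The Itô integral of a deterministic integrand f(s) has mean 0 because each increment f(s) * (B_{s+ds} - B_s) has mean 0. By the Itô isometry:
  Var( int_0^t f(s) dB_s ) = E[ (int_0^t f(s) dB_s)^2 ] = int_0^t f(s)^2 ds.
Here f(s) = 6*cos(2*s/3)/5, so f(s)^2 = 36*cos(2*s/3)^2/25. Integrate:
  int_0^t (36*cos(2*s/3)^2/25) ds = 18*t/25 + 27*sin(4*t/3)/50.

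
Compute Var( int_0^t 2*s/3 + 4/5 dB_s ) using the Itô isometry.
Var = 4*t*(25*t^2 + 90*t + 108)/675

The Itô integral of a deterministic integrand f(s) has mean 0 because each increment f(s) * (B_{s+ds} - B_s) has mean 0. By the Itô isometry:
  Var( int_0^t f(s) dB_s ) = E[ (int_0^t f(s) dB_s)^2 ] = int_0^t f(s)^2 ds.
Here f(s) = 2*s/3 + 4/5, so f(s)^2 = 4*(5*s + 6)^2/225. Integrate:
  int_0^t (4*(5*s + 6)^2/225) ds = 4*t*(25*t^2 + 90*t + 108)/675.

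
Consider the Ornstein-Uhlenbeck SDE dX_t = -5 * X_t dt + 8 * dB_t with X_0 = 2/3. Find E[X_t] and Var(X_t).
E[X_t] = 2*exp(-5*t)/3; Var(X_t) = 32/5 - 32*exp(-10*t)/5

The OU SDE dX = -theta X dt + sigma dB admits the integrating factor exp(theta t): d(exp(theta t) X_t) = sigma exp(theta t) dB_t. Integrating from 0 to t:
  X_t = x_0 * exp(-theta t) + sigma * int_0^t exp(-theta (t-s)) dB_s.
The Itô integral has mean 0 and (by the Itô isometry) variance sigma^2 * int_0^t exp(-2 theta (t - s)) ds = sigma^2 * (1 - exp(-2 theta t)) / (2 theta).
With theta = 5, sigma = 8, x_0 = 2/3:
  E[X_t] = 2/3 * exp(-5 t) = 2*exp(-5*t)/3
  Var(X_t) = (8)^2 * (1 - exp(-2*5 t)) / (2 * 5) = 32/5 - 32*exp(-10*t)/5.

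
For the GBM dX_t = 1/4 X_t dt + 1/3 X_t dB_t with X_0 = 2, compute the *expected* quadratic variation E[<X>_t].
E[<X>_t] = 8*exp(11*t/18)/11 - 8/11

<X>_t = int_0^t ((1/3) * X_s)^2 ds. Taking expectation inside the integral: E[<X>_t] = (1/3)^2 * int_0^t E[X_s^2] ds. For GBM, E[X_s^2] = x_0^2 * exp((2 mu + sigma^2) s). Integrating:
  E[<X>_t] = (1/3)^2 * 2^2 * (exp((2*(1/4) + (1/3)^2) t) - 1) / (2*(1/4) + (1/3)^2)
           = (1/3)^2 * 2^2 * (exp((11/18) t) - 1) / (11/18) = 8*exp(11*t/18)/11 - 8/11.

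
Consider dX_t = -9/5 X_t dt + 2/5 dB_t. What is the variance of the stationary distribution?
lim Var(X_t) = 2/45

The OU SDE dX = -theta X dt + sigma dB admits the integrating factor exp(theta t): d(exp(theta t) X_t) = sigma exp(theta t) dB_t. Integrating from 0 to t gives X_t = x_0 * exp(-theta t) + sigma * int_0^t exp(-theta (t-s)) dB_s for any initial x_0. The Itô integral has variance (by the Itô isometry) sigma^2 * int_0^t exp(-2 theta (t - s)) ds = sigma^2 * (1 - exp(-2 theta t)) / (2 theta), independent of x_0.
With theta = 9/5, sigma = 2/5:
  Var(X_t) = (2/5)^2 * (1 - exp(-2*9/5 t)) / (2 * 9/5) = 2/45 - 2*exp(-18*t/5)/45.
As t -> infinity, exp(-2*9/5 t) -> 0, so the stationary variance is sigma^2 / (2 theta) = 2/45.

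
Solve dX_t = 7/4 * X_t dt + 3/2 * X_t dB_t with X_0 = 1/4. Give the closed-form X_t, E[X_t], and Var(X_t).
X_t = 1/4 * exp((5/8) t + (3/2) B_t); E[X_t] = exp(7*t/4)/4; Var(X_t) = (exp(9*t/4) - 1)*exp(7*t/2)/16

For GBM dX = mu X dt + sigma X dB with X_0 = x_0, apply Itô to Y = log X: dY = (mu - sigma^2/2) dt + sigma dB, so Y_t = log(x_0) + (mu - sigma^2/2) t + sigma B_t and hence X_t = x_0 * exp((mu - sigma^2/2) t + sigma B_t).
With mu = 7/4, sigma = 3/2, x_0 = 1/4, this gives:
  X_t = 1/4 * exp((5/8) * t + (3/2) * B_t).
Since sigma*B_t ~ Normal(0, sigma^2 t), E[exp(sigma*B_t)] = exp(sigma^2 t / 2); so E[X_t] = x_0 * exp((mu - sigma^2/2) t) * exp(sigma^2 t / 2) = x_0 * exp(mu t) = exp(7*t/4)/4.
Var(X_t) = E[X_t^2] - (E[X_t])^2 = x_0^2 * exp(2 mu t) * (exp(sigma^2 t) - 1) = (exp(9*t/4) - 1)*exp(7*t/2)/16.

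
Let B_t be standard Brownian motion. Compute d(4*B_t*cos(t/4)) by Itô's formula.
d(4*B_t*cos(t/4)) = (-B_t*sin(t/4)) dt + (4*cos(t/4)) dB_t

Itô's formula for f(t, x): d f(t, B_t) = (f_t + (1/2) f_xx) dt + f_x dB_t. Compute partials of f(t, x) = 4*x*cos(t/4):
  f_t(t,x)  = -x*sin(t/4)
  f_x(t,x)  = 4*cos(t/4)
  f_xx(t,x) = 0
Assemble drift = f_t + (1/2) f_xx = -x*sin(t/4) and diffusion = f_x = 4*cos(t/4). Substituting x = B_t:
  d(4*B_t*cos(t/4)) = (-B_t*sin(t/4)) dt + (4*cos(t/4)) dB_t.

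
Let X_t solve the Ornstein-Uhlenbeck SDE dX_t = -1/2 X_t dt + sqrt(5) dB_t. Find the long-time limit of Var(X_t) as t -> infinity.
lim Var(X_t) = 5

The OU SDE dX = -theta X dt + sigma dB admits the integrating factor exp(theta t): d(exp(theta t) X_t) = sigma exp(theta t) dB_t. Integrating from 0 to t gives X_t = x_0 * exp(-theta t) + sigma * int_0^t exp(-theta (t-s)) dB_s for any initial x_0. The Itô integral has variance (by the Itô isometry) sigma^2 * int_0^t exp(-2 theta (t - s)) ds = sigma^2 * (1 - exp(-2 theta t)) / (2 theta), independent of x_0.
With theta = 1/2, sigma = sqrt(5):
  Var(X_t) = (sqrt(5))^2 * (1 - exp(-2*1/2 t)) / (2 * 1/2) = 5 - 5*exp(-t).
As t -> infinity, exp(-2*1/2 t) -> 0, so the stationary variance is sigma^2 / (2 theta) = 5.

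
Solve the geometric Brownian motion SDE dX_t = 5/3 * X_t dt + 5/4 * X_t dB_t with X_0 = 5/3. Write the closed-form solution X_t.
X_t = 5/3 * exp((85/96) * t + (5/4) * B_t)

For GBM dX = mu X dt + sigma X dB with X_0 = x_0, apply Itô to Y = log X: dY = (mu - sigma^2/2) dt + sigma dB, so Y_t = log(x_0) + (mu - sigma^2/2) t + sigma B_t and hence X_t = x_0 * exp((mu - sigma^2/2) t + sigma B_t).
With mu = 5/3, sigma = 5/4, x_0 = 5/3, this gives:
  X_t = 5/3 * exp((85/96) * t + (5/4) * B_t).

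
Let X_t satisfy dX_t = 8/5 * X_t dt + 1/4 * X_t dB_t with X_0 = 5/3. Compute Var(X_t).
Var(X_t) = 25*(exp(t/16) - 1)*exp(16*t/5)/9

For GBM dX = mu X dt + sigma X dB with X_0 = x_0, apply Itô to Y = log X: dY = (mu - sigma^2/2) dt + sigma dB, so Y_t = log(x_0) + (mu - sigma^2/2) t + sigma B_t and hence X_t = x_0 * exp((mu - sigma^2/2) t + sigma B_t).
With mu = 8/5, sigma = 1/4, x_0 = 5/3, this gives:
  X_t = 5/3 * exp((251/160) * t + (1/4) * B_t).
Since sigma*B_t ~ Normal(0, sigma^2 t), E[exp(sigma*B_t)] = exp(sigma^2 t / 2); so E[X_t] = x_0 * exp((mu - sigma^2/2) t) * exp(sigma^2 t / 2) = x_0 * exp(mu t) = 5*exp(8*t/5)/3.
Var(X_t) = E[X_t^2] - (E[X_t])^2 = x_0^2 * exp(2 mu t) * (exp(sigma^2 t) - 1) = 25*(exp(t/16) - 1)*exp(16*t/5)/9.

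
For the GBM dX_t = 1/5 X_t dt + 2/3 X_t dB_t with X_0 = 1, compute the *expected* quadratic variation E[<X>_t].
E[<X>_t] = 10*exp(38*t/45)/19 - 10/19

<X>_t = int_0^t ((2/3) * X_s)^2 ds. Taking expectation inside the integral: E[<X>_t] = (2/3)^2 * int_0^t E[X_s^2] ds. For GBM, E[X_s^2] = x_0^2 * exp((2 mu + sigma^2) s). Integrating:
  E[<X>_t] = (2/3)^2 * 1^2 * (exp((2*(1/5) + (2/3)^2) t) - 1) / (2*(1/5) + (2/3)^2)
           = (2/3)^2 * 1^2 * (exp((38/45) t) - 1) / (38/45) = 10*exp(38*t/45)/19 - 10/19.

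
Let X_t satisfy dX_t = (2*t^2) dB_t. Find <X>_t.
<X>_t = 4*t^5/5

For an Itô process dX_t = a(t) dt + b(t) dB_t, the quadratic variation is <X>_t = int_0^t b(s)^2 ds (the drift term does not contribute). Here b(s) = 2*s^2, so
  b(s)^2 = 4*s^4.
Integrating from 0 to t:
  <X>_t = int_0^t (4*s^4) ds = 4*t^5/5.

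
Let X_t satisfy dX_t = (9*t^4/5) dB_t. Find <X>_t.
<X>_t = 9*t^9/25

For an Itô process dX_t = a(t) dt + b(t) dB_t, the quadratic variation is <X>_t = int_0^t b(s)^2 ds (the drift term does not contribute). Here b(s) = 9*s^4/5, so
  b(s)^2 = 81*s^8/25.
Integrating from 0 to t:
  <X>_t = int_0^t (81*s^8/25) ds = 9*t^9/25.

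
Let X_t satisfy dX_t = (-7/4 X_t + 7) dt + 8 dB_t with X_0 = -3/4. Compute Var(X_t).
Var(X_t) = 128/7 - 128*exp(-7*t/2)/7

The variance V(t) = Var(X_t) satisfies V'(t) = 2 a V(t) + c^2 with V(0) = 0 (drift coefficient is linear in X, diffusion is constant). With a = -7/4, c = 8, the solution is
  V(t) = (c^2 / (2 a)) * (exp(2 a t) - 1)
       = (8^2 / (2*(-7/4))) * (exp((-7/2) t) - 1)
       = 128/7 - 128*exp(-7*t/2)/7.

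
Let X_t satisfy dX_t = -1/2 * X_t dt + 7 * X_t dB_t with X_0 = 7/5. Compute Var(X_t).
Var(X_t) = (49*exp(49*t) - 49)*exp(-t)/25

For GBM dX = mu X dt + sigma X dB with X_0 = x_0, apply Itô to Y = log X: dY = (mu - sigma^2/2) dt + sigma dB, so Y_t = log(x_0) + (mu - sigma^2/2) t + sigma B_t and hence X_t = x_0 * exp((mu - sigma^2/2) t + sigma B_t).
With mu = -1/2, sigma = 7, x_0 = 7/5, this gives:
  X_t = 7/5 * exp((-25) * t + (7) * B_t).
Since sigma*B_t ~ Normal(0, sigma^2 t), E[exp(sigma*B_t)] = exp(sigma^2 t / 2); so E[X_t] = x_0 * exp((mu - sigma^2/2) t) * exp(sigma^2 t / 2) = x_0 * exp(mu t) = 7*exp(-t/2)/5.
Var(X_t) = E[X_t^2] - (E[X_t])^2 = x_0^2 * exp(2 mu t) * (exp(sigma^2 t) - 1) = (49*exp(49*t) - 49)*exp(-t)/25.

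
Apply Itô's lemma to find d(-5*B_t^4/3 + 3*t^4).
d(-5*B_t^4/3 + 3*t^4) = (-10*B_t^2 + 12*t^3) dt + (-20*B_t^3/3) dB_t

Itô's formula for f(t, x): d f(t, B_t) = (f_t + (1/2) f_xx) dt + f_x dB_t. Compute partials of f(t, x) = 3*t^4 - 5*x^4/3:
  f_t(t,x)  = 12*t^3
  f_x(t,x)  = -20*x^3/3
  f_xx(t,x) = -20*x^2
Assemble drift = f_t + (1/2) f_xx = 12*t^3 - 10*x^2 and diffusion = f_x = -20*x^3/3. Substituting x = B_t:
  d(-5*B_t^4/3 + 3*t^4) = (-10*B_t^2 + 12*t^3) dt + (-20*B_t^3/3) dB_t.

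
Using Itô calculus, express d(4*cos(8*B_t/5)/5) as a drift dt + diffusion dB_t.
d(4*cos(8*B_t/5)/5) = (-128*cos(8*B_t/5)/125) dt + (-32*sin(8*B_t/5)/25) dB_t

Itô's formula for f(B_t) gives d f(B_t) = f'(B_t) dB_t + (1/2) f''(B_t) dt. Compute derivatives of f(x) = 4*cos(8*x/5)/5:
  f'(x)  = -32*sin(8*x/5)/25
  f''(x) = -256*cos(8*x/5)/125
Substitute x = B_t and multiply the f'' term by 1/2:
  drift     = (1/2) * (-256*cos(8*x/5)/125) evaluated at B_t = -128*cos(8*B_t/5)/125
  diffusion = (-32*sin(8*x/5)/25) evaluated at B_t = -32*sin(8*B_t/5)/25
Therefore d(4*cos(8*B_t/5)/5) = (-128*cos(8*B_t/5)/125) dt + (-32*sin(8*B_t/5)/25) dB_t.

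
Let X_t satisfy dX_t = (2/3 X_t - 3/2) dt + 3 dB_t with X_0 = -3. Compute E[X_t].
E[X_t] = 9/4 - 21*exp(2*t/3)/4

Taking expectations and using E[dB_t] = 0, the mean m(t) = E[X_t] satisfies the ODE m'(t) = a m(t) + b with m(0) = x_0. With a = 2/3, b = -3/2, x_0 = -3, the solution is
  m(t) = x_0 * exp(a t) + (b/a) * (exp(a t) - 1)
       = (-3) * exp((2/3) t) + ((-3/2)/(2/3)) * (exp((2/3) t) - 1)
       = 9/4 - 21*exp(2*t/3)/4.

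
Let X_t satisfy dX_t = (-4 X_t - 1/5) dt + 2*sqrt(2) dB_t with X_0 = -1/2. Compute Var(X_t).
Var(X_t) = 1 - exp(-8*t)

The variance V(t) = Var(X_t) satisfies V'(t) = 2 a V(t) + c^2 with V(0) = 0 (drift coefficient is linear in X, diffusion is constant). With a = -4, c = 2*sqrt(2), the solution is
  V(t) = (c^2 / (2 a)) * (exp(2 a t) - 1)
       = ((2*sqrt(2))^2 / (2*(-4))) * (exp((-8) t) - 1)
       = 1 - exp(-8*t).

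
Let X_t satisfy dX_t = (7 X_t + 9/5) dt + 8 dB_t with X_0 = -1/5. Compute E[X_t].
E[X_t] = 2*exp(7*t)/35 - 9/35

Taking expectations and using E[dB_t] = 0, the mean m(t) = E[X_t] satisfies the ODE m'(t) = a m(t) + b with m(0) = x_0. With a = 7, b = 9/5, x_0 = -1/5, the solution is
  m(t) = x_0 * exp(a t) + (b/a) * (exp(a t) - 1)
       = (-1/5) * exp(7 t) + ((9/5)/7) * (exp(7 t) - 1)
       = 2*exp(7*t)/35 - 9/35.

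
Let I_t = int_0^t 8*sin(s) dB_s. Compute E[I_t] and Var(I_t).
E[I_t] = 0; Var(I_t) = 32*t - 16*sin(2*t)

The Itô integral of a deterministic integrand f(s) has mean 0 because each increment f(s) * (B_{s+ds} - B_s) has mean 0. By the Itô isometry:
  Var( int_0^t f(s) dB_s ) = E[ (int_0^t f(s) dB_s)^2 ] = int_0^t f(s)^2 ds.
Here f(s) = 8*sin(s), so f(s)^2 = 64*sin(s)^2. Integrate:
  int_0^t (64*sin(s)^2) ds = 32*t - 16*sin(2*t).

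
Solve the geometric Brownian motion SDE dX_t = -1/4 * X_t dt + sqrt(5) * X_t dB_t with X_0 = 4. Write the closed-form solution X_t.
X_t = 4 * exp((-11/4) * t + (sqrt(5)) * B_t)

For GBM dX = mu X dt + sigma X dB with X_0 = x_0, apply Itô to Y = log X: dY = (mu - sigma^2/2) dt + sigma dB, so Y_t = log(x_0) + (mu - sigma^2/2) t + sigma B_t and hence X_t = x_0 * exp((mu - sigma^2/2) t + sigma B_t).
With mu = -1/4, sigma = sqrt(5), x_0 = 4, this gives:
  X_t = 4 * exp((-11/4) * t + (sqrt(5)) * B_t).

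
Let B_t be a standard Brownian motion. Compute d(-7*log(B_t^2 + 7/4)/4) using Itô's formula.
d(-7*log(B_t^2 + 7/4)/4) = (7*(4*B_t^2 - 7)/(4*B_t^2 + 7)^2) dt + (-14*B_t/(4*B_t^2 + 7)) dB_t

Itô's formula for f(B_t) gives d f(B_t) = f'(B_t) dB_t + (1/2) f''(B_t) dt. Compute derivatives of f(x) = -7*log(x^2 + 7/4)/4:
  f'(x)  = -14*x/(4*x^2 + 7)
  f''(x) = 14*(4*x^2 - 7)/(4*x^2 + 7)^2
Substitute x = B_t and multiply the f'' term by 1/2:
  drift     = (1/2) * (14*(4*x^2 - 7)/(4*x^2 + 7)^2) evaluated at B_t = 7*(4*B_t^2 - 7)/(4*B_t^2 + 7)^2
  diffusion = (-14*x/(4*x^2 + 7)) evaluated at B_t = -14*B_t/(4*B_t^2 + 7)
Therefore d(-7*log(B_t^2 + 7/4)/4) = (7*(4*B_t^2 - 7)/(4*B_t^2 + 7)^2) dt + (-14*B_t/(4*B_t^2 + 7)) dB_t.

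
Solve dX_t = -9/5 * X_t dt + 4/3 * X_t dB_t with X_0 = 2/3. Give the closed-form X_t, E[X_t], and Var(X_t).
X_t = 2/3 * exp((-121/45) t + (4/3) B_t); E[X_t] = 2*exp(-9*t/5)/3; Var(X_t) = (4*exp(16*t/9) - 4)*exp(-18*t/5)/9

For GBM dX = mu X dt + sigma X dB with X_0 = x_0, apply Itô to Y = log X: dY = (mu - sigma^2/2) dt + sigma dB, so Y_t = log(x_0) + (mu - sigma^2/2) t + sigma B_t and hence X_t = x_0 * exp((mu - sigma^2/2) t + sigma B_t).
With mu = -9/5, sigma = 4/3, x_0 = 2/3, this gives:
  X_t = 2/3 * exp((-121/45) * t + (4/3) * B_t).
Since sigma*B_t ~ Normal(0, sigma^2 t), E[exp(sigma*B_t)] = exp(sigma^2 t / 2); so E[X_t] = x_0 * exp((mu - sigma^2/2) t) * exp(sigma^2 t / 2) = x_0 * exp(mu t) = 2*exp(-9*t/5)/3.
Var(X_t) = E[X_t^2] - (E[X_t])^2 = x_0^2 * exp(2 mu t) * (exp(sigma^2 t) - 1) = (4*exp(16*t/9) - 4)*exp(-18*t/5)/9.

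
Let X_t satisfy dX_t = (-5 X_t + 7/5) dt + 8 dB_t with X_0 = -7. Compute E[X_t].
E[X_t] = 7/25 - 182*exp(-5*t)/25

Taking expectations and using E[dB_t] = 0, the mean m(t) = E[X_t] satisfies the ODE m'(t) = a m(t) + b with m(0) = x_0. With a = -5, b = 7/5, x_0 = -7, the solution is
  m(t) = x_0 * exp(a t) + (b/a) * (exp(a t) - 1)
       = (-7) * exp((-5) t) + ((7/5)/(-5)) * (exp((-5) t) - 1)
       = 7/25 - 182*exp(-5*t)/25.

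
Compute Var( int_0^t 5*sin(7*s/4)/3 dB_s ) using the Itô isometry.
Var = 25*t/18 - 25*sin(7*t/2)/63

The Itô integral of a deterministic integrand f(s) has mean 0 because each increment f(s) * (B_{s+ds} - B_s) has mean 0. By the Itô isometry:
  Var( int_0^t f(s) dB_s ) = E[ (int_0^t f(s) dB_s)^2 ] = int_0^t f(s)^2 ds.
Here f(s) = 5*sin(7*s/4)/3, so f(s)^2 = 25*sin(7*s/4)^2/9. Integrate:
  int_0^t (25*sin(7*s/4)^2/9) ds = 25*t/18 - 25*sin(7*t/2)/63.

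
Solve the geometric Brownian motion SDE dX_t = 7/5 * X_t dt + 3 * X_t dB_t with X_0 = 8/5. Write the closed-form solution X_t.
X_t = 8/5 * exp((-31/10) * t + (3) * B_t)

For GBM dX = mu X dt + sigma X dB with X_0 = x_0, apply Itô to Y = log X: dY = (mu - sigma^2/2) dt + sigma dB, so Y_t = log(x_0) + (mu - sigma^2/2) t + sigma B_t and hence X_t = x_0 * exp((mu - sigma^2/2) t + sigma B_t).
With mu = 7/5, sigma = 3, x_0 = 8/5, this gives:
  X_t = 8/5 * exp((-31/10) * t + (3) * B_t).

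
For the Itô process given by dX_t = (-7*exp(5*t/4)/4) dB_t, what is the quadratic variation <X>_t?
<X>_t = 49*exp(5*t/2)/40 - 49/40

For an Itô process dX_t = a(t) dt + b(t) dB_t, the quadratic variation is <X>_t = int_0^t b(s)^2 ds (the drift term does not contribute). Here b(s) = -7*exp(5*s/4)/4, so
  b(s)^2 = 49*exp(5*s/2)/16.
Integrating from 0 to t:
  <X>_t = int_0^t (49*exp(5*s/2)/16) ds = 49*exp(5*t/2)/40 - 49/40.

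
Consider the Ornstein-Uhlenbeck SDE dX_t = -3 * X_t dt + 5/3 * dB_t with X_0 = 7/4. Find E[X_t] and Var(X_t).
E[X_t] = 7*exp(-3*t)/4; Var(X_t) = 25/54 - 25*exp(-6*t)/54

The OU SDE dX = -theta X dt + sigma dB admits the integrating factor exp(theta t): d(exp(theta t) X_t) = sigma exp(theta t) dB_t. Integrating from 0 to t:
  X_t = x_0 * exp(-theta t) + sigma * int_0^t exp(-theta (t-s)) dB_s.
The Itô integral has mean 0 and (by the Itô isometry) variance sigma^2 * int_0^t exp(-2 theta (t - s)) ds = sigma^2 * (1 - exp(-2 theta t)) / (2 theta).
With theta = 3, sigma = 5/3, x_0 = 7/4:
  E[X_t] = 7/4 * exp(-3 t) = 7*exp(-3*t)/4
  Var(X_t) = (5/3)^2 * (1 - exp(-2*3 t)) / (2 * 3) = 25/54 - 25*exp(-6*t)/54.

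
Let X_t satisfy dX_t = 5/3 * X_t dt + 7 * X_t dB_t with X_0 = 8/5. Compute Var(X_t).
Var(X_t) = 64*(exp(49*t) - 1)*exp(10*t/3)/25

For GBM dX = mu X dt + sigma X dB with X_0 = x_0, apply Itô to Y = log X: dY = (mu - sigma^2/2) dt + sigma dB, so Y_t = log(x_0) + (mu - sigma^2/2) t + sigma B_t and hence X_t = x_0 * exp((mu - sigma^2/2) t + sigma B_t).
With mu = 5/3, sigma = 7, x_0 = 8/5, this gives:
  X_t = 8/5 * exp((-137/6) * t + (7) * B_t).
Since sigma*B_t ~ Normal(0, sigma^2 t), E[exp(sigma*B_t)] = exp(sigma^2 t / 2); so E[X_t] = x_0 * exp((mu - sigma^2/2) t) * exp(sigma^2 t / 2) = x_0 * exp(mu t) = 8*exp(5*t/3)/5.
Var(X_t) = E[X_t^2] - (E[X_t])^2 = x_0^2 * exp(2 mu t) * (exp(sigma^2 t) - 1) = 64*(exp(49*t) - 1)*exp(10*t/3)/25.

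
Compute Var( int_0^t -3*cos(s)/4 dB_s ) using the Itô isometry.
Var = 9*t/32 + 9*sin(2*t)/64

The Itô integral of a deterministic integrand f(s) has mean 0 because each increment f(s) * (B_{s+ds} - B_s) has mean 0. By the Itô isometry:
  Var( int_0^t f(s) dB_s ) = E[ (int_0^t f(s) dB_s)^2 ] = int_0^t f(s)^2 ds.
Here f(s) = -3*cos(s)/4, so f(s)^2 = 9*cos(s)^2/16. Integrate:
  int_0^t (9*cos(s)^2/16) ds = 9*t/32 + 9*sin(2*t)/64.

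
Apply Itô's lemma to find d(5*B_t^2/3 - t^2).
d(5*B_t^2/3 - t^2) = (5/3 - 2*t) dt + (10*B_t/3) dB_t

Itô's formula for f(t, x): d f(t, B_t) = (f_t + (1/2) f_xx) dt + f_x dB_t. Compute partials of f(t, x) = -t^2 + 5*x^2/3:
  f_t(t,x)  = -2*t
  f_x(t,x)  = 10*x/3
  f_xx(t,x) = 10/3
Assemble drift = f_t + (1/2) f_xx = 5/3 - 2*t and diffusion = f_x = 10*x/3. Substituting x = B_t:
  d(5*B_t^2/3 - t^2) = (5/3 - 2*t) dt + (10*B_t/3) dB_t.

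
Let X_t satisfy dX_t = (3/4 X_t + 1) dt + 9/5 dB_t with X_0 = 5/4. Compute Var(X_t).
Var(X_t) = 54*exp(3*t/2)/25 - 54/25

The variance V(t) = Var(X_t) satisfies V'(t) = 2 a V(t) + c^2 with V(0) = 0 (drift coefficient is linear in X, diffusion is constant). With a = 3/4, c = 9/5, the solution is
  V(t) = (c^2 / (2 a)) * (exp(2 a t) - 1)
       = ((9/5)^2 / (2*(3/4))) * (exp((3/2) t) - 1)
       = 54*exp(3*t/2)/25 - 54/25.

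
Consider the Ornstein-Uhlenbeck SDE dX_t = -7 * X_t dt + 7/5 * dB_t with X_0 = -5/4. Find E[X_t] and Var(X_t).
E[X_t] = -5*exp(-7*t)/4; Var(X_t) = 7/50 - 7*exp(-14*t)/50

The OU SDE dX = -theta X dt + sigma dB admits the integrating factor exp(theta t): d(exp(theta t) X_t) = sigma exp(theta t) dB_t. Integrating from 0 to t:
  X_t = x_0 * exp(-theta t) + sigma * int_0^t exp(-theta (t-s)) dB_s.
The Itô integral has mean 0 and (by the Itô isometry) variance sigma^2 * int_0^t exp(-2 theta (t - s)) ds = sigma^2 * (1 - exp(-2 theta t)) / (2 theta).
With theta = 7, sigma = 7/5, x_0 = -5/4:
  E[X_t] = -5/4 * exp(-7 t) = -5*exp(-7*t)/4
  Var(X_t) = (7/5)^2 * (1 - exp(-2*7 t)) / (2 * 7) = 7/50 - 7*exp(-14*t)/50.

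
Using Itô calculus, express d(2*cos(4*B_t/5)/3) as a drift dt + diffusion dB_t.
d(2*cos(4*B_t/5)/3) = (-16*cos(4*B_t/5)/75) dt + (-8*sin(4*B_t/5)/15) dB_t

Itô's formula for f(B_t) gives d f(B_t) = f'(B_t) dB_t + (1/2) f''(B_t) dt. Compute derivatives of f(x) = 2*cos(4*x/5)/3:
  f'(x)  = -8*sin(4*x/5)/15
  f''(x) = -32*cos(4*x/5)/75
Substitute x = B_t and multiply the f'' term by 1/2:
  drift     = (1/2) * (-32*cos(4*x/5)/75) evaluated at B_t = -16*cos(4*B_t/5)/75
  diffusion = (-8*sin(4*x/5)/15) evaluated at B_t = -8*sin(4*B_t/5)/15
Therefore d(2*cos(4*B_t/5)/3) = (-16*cos(4*B_t/5)/75) dt + (-8*sin(4*B_t/5)/15) dB_t.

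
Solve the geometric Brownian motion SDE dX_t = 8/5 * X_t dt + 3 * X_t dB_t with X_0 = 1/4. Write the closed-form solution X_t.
X_t = 1/4 * exp((-29/10) * t + (3) * B_t)

For GBM dX = mu X dt + sigma X dB with X_0 = x_0, apply Itô to Y = log X: dY = (mu - sigma^2/2) dt + sigma dB, so Y_t = log(x_0) + (mu - sigma^2/2) t + sigma B_t and hence X_t = x_0 * exp((mu - sigma^2/2) t + sigma B_t).
With mu = 8/5, sigma = 3, x_0 = 1/4, this gives:
  X_t = 1/4 * exp((-29/10) * t + (3) * B_t).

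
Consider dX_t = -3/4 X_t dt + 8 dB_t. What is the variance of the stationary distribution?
lim Var(X_t) = 128/3

The OU SDE dX = -theta X dt + sigma dB admits the integrating factor exp(theta t): d(exp(theta t) X_t) = sigma exp(theta t) dB_t. Integrating from 0 to t gives X_t = x_0 * exp(-theta t) + sigma * int_0^t exp(-theta (t-s)) dB_s for any initial x_0. The Itô integral has variance (by the Itô isometry) sigma^2 * int_0^t exp(-2 theta (t - s)) ds = sigma^2 * (1 - exp(-2 theta t)) / (2 theta), independent of x_0.
With theta = 3/4, sigma = 8:
  Var(X_t) = (8)^2 * (1 - exp(-2*3/4 t)) / (2 * 3/4) = 128/3 - 128*exp(-3*t/2)/3.
As t -> infinity, exp(-2*3/4 t) -> 0, so the stationary variance is sigma^2 / (2 theta) = 128/3.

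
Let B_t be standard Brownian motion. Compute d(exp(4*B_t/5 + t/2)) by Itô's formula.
d(exp(4*B_t/5 + t/2)) = (41*exp(4*B_t/5 + t/2)/50) dt + (4*exp(4*B_t/5 + t/2)/5) dB_t

Itô's formula for f(t, x): d f(t, B_t) = (f_t + (1/2) f_xx) dt + f_x dB_t. Compute partials of f(t, x) = exp(t/2 + 4*x/5):
  f_t(t,x)  = exp(t/2 + 4*x/5)/2
  f_x(t,x)  = 4*exp(t/2 + 4*x/5)/5
  f_xx(t,x) = 16*exp(t/2 + 4*x/5)/25
Assemble drift = f_t + (1/2) f_xx = 41*exp(t/2 + 4*x/5)/50 and diffusion = f_x = 4*exp(t/2 + 4*x/5)/5. Substituting x = B_t:
  d(exp(4*B_t/5 + t/2)) = (41*exp(4*B_t/5 + t/2)/50) dt + (4*exp(4*B_t/5 + t/2)/5) dB_t.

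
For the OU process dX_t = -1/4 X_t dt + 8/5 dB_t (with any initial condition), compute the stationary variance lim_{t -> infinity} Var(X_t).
lim Var(X_t) = 128/25

The OU SDE dX = -theta X dt + sigma dB admits the integrating factor exp(theta t): d(exp(theta t) X_t) = sigma exp(theta t) dB_t. Integrating from 0 to t gives X_t = x_0 * exp(-theta t) + sigma * int_0^t exp(-theta (t-s)) dB_s for any initial x_0. The Itô integral has variance (by the Itô isometry) sigma^2 * int_0^t exp(-2 theta (t - s)) ds = sigma^2 * (1 - exp(-2 theta t)) / (2 theta), independent of x_0.
With theta = 1/4, sigma = 8/5:
  Var(X_t) = (8/5)^2 * (1 - exp(-2*1/4 t)) / (2 * 1/4) = 128/25 - 128*exp(-t/2)/25.
As t -> infinity, exp(-2*1/4 t) -> 0, so the stationary variance is sigma^2 / (2 theta) = 128/25.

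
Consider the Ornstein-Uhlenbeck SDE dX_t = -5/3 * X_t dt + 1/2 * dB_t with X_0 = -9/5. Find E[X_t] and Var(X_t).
E[X_t] = -9*exp(-5*t/3)/5; Var(X_t) = 3/40 - 3*exp(-10*t/3)/40

The OU SDE dX = -theta X dt + sigma dB admits the integrating factor exp(theta t): d(exp(theta t) X_t) = sigma exp(theta t) dB_t. Integrating from 0 to t:
  X_t = x_0 * exp(-theta t) + sigma * int_0^t exp(-theta (t-s)) dB_s.
The Itô integral has mean 0 and (by the Itô isometry) variance sigma^2 * int_0^t exp(-2 theta (t - s)) ds = sigma^2 * (1 - exp(-2 theta t)) / (2 theta).
With theta = 5/3, sigma = 1/2, x_0 = -9/5:
  E[X_t] = -9/5 * exp(-5/3 t) = -9*exp(-5*t/3)/5
  Var(X_t) = (1/2)^2 * (1 - exp(-2*5/3 t)) / (2 * 5/3) = 3/40 - 3*exp(-10*t/3)/40.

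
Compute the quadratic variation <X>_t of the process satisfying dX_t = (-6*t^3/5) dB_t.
<X>_t = 36*t^7/175

For an Itô process dX_t = a(t) dt + b(t) dB_t, the quadratic variation is <X>_t = int_0^t b(s)^2 ds (the drift term does not contribute). Here b(s) = -6*s^3/5, so
  b(s)^2 = 36*s^6/25.
Integrating from 0 to t:
  <X>_t = int_0^t (36*s^6/25) ds = 36*t^7/175.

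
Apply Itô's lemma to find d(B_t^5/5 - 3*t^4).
d(B_t^5/5 - 3*t^4) = (2*B_t^3 - 12*t^3) dt + (B_t^4) dB_t

Itô's formula for f(t, x): d f(t, B_t) = (f_t + (1/2) f_xx) dt + f_x dB_t. Compute partials of f(t, x) = -3*t^4 + x^5/5:
  f_t(t,x)  = -12*t^3
  f_x(t,x)  = x^4
  f_xx(t,x) = 4*x^3
Assemble drift = f_t + (1/2) f_xx = -12*t^3 + 2*x^3 and diffusion = f_x = x^4. Substituting x = B_t:
  d(B_t^5/5 - 3*t^4) = (2*B_t^3 - 12*t^3) dt + (B_t^4) dB_t.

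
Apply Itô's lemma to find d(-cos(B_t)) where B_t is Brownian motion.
d(-cos(B_t)) = (cos(B_t)/2) dt + (sin(B_t)) dB_t

Itô's formula for f(B_t) gives d f(B_t) = f'(B_t) dB_t + (1/2) f''(B_t) dt. Compute derivatives of f(x) = -cos(x):
  f'(x)  = sin(x)
  f''(x) = cos(x)
Substitute x = B_t and multiply the f'' term by 1/2:
  drift     = (1/2) * (cos(x)) evaluated at B_t = cos(B_t)/2
  diffusion = (sin(x)) evaluated at B_t = sin(B_t)
Therefore d(-cos(B_t)) = (cos(B_t)/2) dt + (sin(B_t)) dB_t.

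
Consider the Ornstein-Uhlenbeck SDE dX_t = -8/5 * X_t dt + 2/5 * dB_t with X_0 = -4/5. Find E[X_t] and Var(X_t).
E[X_t] = -4*exp(-8*t/5)/5; Var(X_t) = 1/20 - exp(-16*t/5)/20

The OU SDE dX = -theta X dt + sigma dB admits the integrating factor exp(theta t): d(exp(theta t) X_t) = sigma exp(theta t) dB_t. Integrating from 0 to t:
  X_t = x_0 * exp(-theta t) + sigma * int_0^t exp(-theta (t-s)) dB_s.
The Itô integral has mean 0 and (by the Itô isometry) variance sigma^2 * int_0^t exp(-2 theta (t - s)) ds = sigma^2 * (1 - exp(-2 theta t)) / (2 theta).
With theta = 8/5, sigma = 2/5, x_0 = -4/5:
  E[X_t] = -4/5 * exp(-8/5 t) = -4*exp(-8*t/5)/5
  Var(X_t) = (2/5)^2 * (1 - exp(-2*8/5 t)) / (2 * 8/5) = 1/20 - exp(-16*t/5)/20.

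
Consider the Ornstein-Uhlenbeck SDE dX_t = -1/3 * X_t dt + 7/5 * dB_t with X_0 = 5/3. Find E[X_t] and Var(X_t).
E[X_t] = 5*exp(-t/3)/3; Var(X_t) = 147/50 - 147*exp(-2*t/3)/50

The OU SDE dX = -theta X dt + sigma dB admits the integrating factor exp(theta t): d(exp(theta t) X_t) = sigma exp(theta t) dB_t. Integrating from 0 to t:
  X_t = x_0 * exp(-theta t) + sigma * int_0^t exp(-theta (t-s)) dB_s.
The Itô integral has mean 0 and (by the Itô isometry) variance sigma^2 * int_0^t exp(-2 theta (t - s)) ds = sigma^2 * (1 - exp(-2 theta t)) / (2 theta).
With theta = 1/3, sigma = 7/5, x_0 = 5/3:
  E[X_t] = 5/3 * exp(-1/3 t) = 5*exp(-t/3)/3
  Var(X_t) = (7/5)^2 * (1 - exp(-2*1/3 t)) / (2 * 1/3) = 147/50 - 147*exp(-2*t/3)/50.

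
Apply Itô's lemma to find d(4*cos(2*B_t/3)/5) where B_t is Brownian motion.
d(4*cos(2*B_t/3)/5) = (-8*cos(2*B_t/3)/45) dt + (-8*sin(2*B_t/3)/15) dB_t

Itô's formula for f(B_t) gives d f(B_t) = f'(B_t) dB_t + (1/2) f''(B_t) dt. Compute derivatives of f(x) = 4*cos(2*x/3)/5:
  f'(x)  = -8*sin(2*x/3)/15
  f''(x) = -16*cos(2*x/3)/45
Substitute x = B_t and multiply the f'' term by 1/2:
  drift     = (1/2) * (-16*cos(2*x/3)/45) evaluated at B_t = -8*cos(2*B_t/3)/45
  diffusion = (-8*sin(2*x/3)/15) evaluated at B_t = -8*sin(2*B_t/3)/15
Therefore d(4*cos(2*B_t/3)/5) = (-8*cos(2*B_t/3)/45) dt + (-8*sin(2*B_t/3)/15) dB_t.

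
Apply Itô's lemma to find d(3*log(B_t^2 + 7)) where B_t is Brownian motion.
d(3*log(B_t^2 + 7)) = (3*(7 - B_t^2)/(B_t^2 + 7)^2) dt + (6*B_t/(B_t^2 + 7)) dB_t

Itô's formula for f(B_t) gives d f(B_t) = f'(B_t) dB_t + (1/2) f''(B_t) dt. Compute derivatives of f(x) = 3*log(x^2 + 7):
  f'(x)  = 6*x/(x^2 + 7)
  f''(x) = 6*(7 - x^2)/(x^2 + 7)^2
Substitute x = B_t and multiply the f'' term by 1/2:
  drift     = (1/2) * (6*(7 - x^2)/(x^2 + 7)^2) evaluated at B_t = 3*(7 - B_t^2)/(B_t^2 + 7)^2
  diffusion = (6*x/(x^2 + 7)) evaluated at B_t = 6*B_t/(B_t^2 + 7)
Therefore d(3*log(B_t^2 + 7)) = (3*(7 - B_t^2)/(B_t^2 + 7)^2) dt + (6*B_t/(B_t^2 + 7)) dB_t.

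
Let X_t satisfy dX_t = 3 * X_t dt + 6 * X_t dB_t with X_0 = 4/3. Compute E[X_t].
E[X_t] = 4*exp(3*t)/3

For GBM dX = mu X dt + sigma X dB with X_0 = x_0, apply Itô to Y = log X: dY = (mu - sigma^2/2) dt + sigma dB, so Y_t = log(x_0) + (mu - sigma^2/2) t + sigma B_t and hence X_t = x_0 * exp((mu - sigma^2/2) t + sigma B_t).
With mu = 3, sigma = 6, x_0 = 4/3, this gives:
  X_t = 4/3 * exp((-15) * t + (6) * B_t).
Since sigma*B_t ~ Normal(0, sigma^2 t), E[exp(sigma*B_t)] = exp(sigma^2 t / 2); so E[X_t] = x_0 * exp((mu - sigma^2/2) t) * exp(sigma^2 t / 2) = x_0 * exp(mu t) = 4*exp(3*t)/3.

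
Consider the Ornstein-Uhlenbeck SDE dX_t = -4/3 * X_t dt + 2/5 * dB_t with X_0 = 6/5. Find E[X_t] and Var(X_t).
E[X_t] = 6*exp(-4*t/3)/5; Var(X_t) = 3/50 - 3*exp(-8*t/3)/50

The OU SDE dX = -theta X dt + sigma dB admits the integrating factor exp(theta t): d(exp(theta t) X_t) = sigma exp(theta t) dB_t. Integrating from 0 to t:
  X_t = x_0 * exp(-theta t) + sigma * int_0^t exp(-theta (t-s)) dB_s.
The Itô integral has mean 0 and (by the Itô isometry) variance sigma^2 * int_0^t exp(-2 theta (t - s)) ds = sigma^2 * (1 - exp(-2 theta t)) / (2 theta).
With theta = 4/3, sigma = 2/5, x_0 = 6/5:
  E[X_t] = 6/5 * exp(-4/3 t) = 6*exp(-4*t/3)/5
  Var(X_t) = (2/5)^2 * (1 - exp(-2*4/3 t)) / (2 * 4/3) = 3/50 - 3*exp(-8*t/3)/50.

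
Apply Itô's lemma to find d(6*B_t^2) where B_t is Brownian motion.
d(6*B_t^2) = (6) dt + (12*B_t) dB_t

Itô's formula for f(B_t) gives d f(B_t) = f'(B_t) dB_t + (1/2) f''(B_t) dt. Compute derivatives of f(x) = 6*x^2:
  f'(x)  = 12*x
  f''(x) = 12
Substitute x = B_t and multiply the f'' term by 1/2:
  drift     = (1/2) * (12) evaluated at B_t = 6
  diffusion = (12*x) evaluated at B_t = 12*B_t
Therefore d(6*B_t^2) = (6) dt + (12*B_t) dB_t.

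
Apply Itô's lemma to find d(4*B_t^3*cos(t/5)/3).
d(4*B_t^3*cos(t/5)/3) = (4*B_t*(-B_t^2*sin(t/5) + 15*cos(t/5))/15) dt + (4*B_t^2*cos(t/5)) dB_t

Itô's formula for f(t, x): d f(t, B_t) = (f_t + (1/2) f_xx) dt + f_x dB_t. Compute partials of f(t, x) = 4*x^3*cos(t/5)/3:
  f_t(t,x)  = -4*x^3*sin(t/5)/15
  f_x(t,x)  = 4*x^2*cos(t/5)
  f_xx(t,x) = 8*x*cos(t/5)
Assemble drift = f_t + (1/2) f_xx = 4*x*(-x^2*sin(t/5) + 15*cos(t/5))/15 and diffusion = f_x = 4*x^2*cos(t/5). Substituting x = B_t:
  d(4*B_t^3*cos(t/5)/3) = (4*B_t*(-B_t^2*sin(t/5) + 15*cos(t/5))/15) dt + (4*B_t^2*cos(t/5)) dB_t.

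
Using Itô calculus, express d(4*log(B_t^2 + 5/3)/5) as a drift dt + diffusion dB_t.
d(4*log(B_t^2 + 5/3)/5) = (12*(5 - 3*B_t^2)/(5*(3*B_t^2 + 5)^2)) dt + (24*B_t/(5*(3*B_t^2 + 5))) dB_t

Itô's formula for f(B_t) gives d f(B_t) = f'(B_t) dB_t + (1/2) f''(B_t) dt. Compute derivatives of f(x) = 4*log(x^2 + 5/3)/5:
  f'(x)  = 24*x/(5*(3*x^2 + 5))
  f''(x) = 24*(5 - 3*x^2)/(5*(3*x^2 + 5)^2)
Substitute x = B_t and multiply the f'' term by 1/2:
  drift     = (1/2) * (24*(5 - 3*x^2)/(5*(3*x^2 + 5)^2)) evaluated at B_t = 12*(5 - 3*B_t^2)/(5*(3*B_t^2 + 5)^2)
  diffusion = (24*x/(5*(3*x^2 + 5))) evaluated at B_t = 24*B_t/(5*(3*B_t^2 + 5))
Therefore d(4*log(B_t^2 + 5/3)/5) = (12*(5 - 3*B_t^2)/(5*(3*B_t^2 + 5)^2)) dt + (24*B_t/(5*(3*B_t^2 + 5))) dB_t.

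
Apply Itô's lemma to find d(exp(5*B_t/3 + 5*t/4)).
d(exp(5*B_t/3 + 5*t/4)) = (95*exp(5*B_t/3 + 5*t/4)/36) dt + (5*exp(5*B_t/3 + 5*t/4)/3) dB_t

Itô's formula for f(t, x): d f(t, B_t) = (f_t + (1/2) f_xx) dt + f_x dB_t. Compute partials of f(t, x) = exp(5*t/4 + 5*x/3):
  f_t(t,x)  = 5*exp(5*t/4 + 5*x/3)/4
  f_x(t,x)  = 5*exp(5*t/4 + 5*x/3)/3
  f_xx(t,x) = 25*exp(5*t/4 + 5*x/3)/9
Assemble drift = f_t + (1/2) f_xx = 95*exp(5*t/4 + 5*x/3)/36 and diffusion = f_x = 5*exp(5*t/4 + 5*x/3)/3. Substituting x = B_t:
  d(exp(5*B_t/3 + 5*t/4)) = (95*exp(5*B_t/3 + 5*t/4)/36) dt + (5*exp(5*B_t/3 + 5*t/4)/3) dB_t.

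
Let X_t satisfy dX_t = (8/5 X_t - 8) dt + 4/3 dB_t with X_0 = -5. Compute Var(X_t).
Var(X_t) = 5*exp(16*t/5)/9 - 5/9

The variance V(t) = Var(X_t) satisfies V'(t) = 2 a V(t) + c^2 with V(0) = 0 (drift coefficient is linear in X, diffusion is constant). With a = 8/5, c = 4/3, the solution is
  V(t) = (c^2 / (2 a)) * (exp(2 a t) - 1)
       = ((4/3)^2 / (2*(8/5))) * (exp((16/5) t) - 1)
       = 5*exp(16*t/5)/9 - 5/9.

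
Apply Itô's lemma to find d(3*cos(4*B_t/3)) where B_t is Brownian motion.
d(3*cos(4*B_t/3)) = (-8*cos(4*B_t/3)/3) dt + (-4*sin(4*B_t/3)) dB_t

Itô's formula for f(B_t) gives d f(B_t) = f'(B_t) dB_t + (1/2) f''(B_t) dt. Compute derivatives of f(x) = 3*cos(4*x/3):
  f'(x)  = -4*sin(4*x/3)
  f''(x) = -16*cos(4*x/3)/3
Substitute x = B_t and multiply the f'' term by 1/2:
  drift     = (1/2) * (-16*cos(4*x/3)/3) evaluated at B_t = -8*cos(4*B_t/3)/3
  diffusion = (-4*sin(4*x/3)) evaluated at B_t = -4*sin(4*B_t/3)
Therefore d(3*cos(4*B_t/3)) = (-8*cos(4*B_t/3)/3) dt + (-4*sin(4*B_t/3)) dB_t.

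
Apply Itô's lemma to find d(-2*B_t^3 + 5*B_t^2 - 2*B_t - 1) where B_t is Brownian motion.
d(-2*B_t^3 + 5*B_t^2 - 2*B_t - 1) = (5 - 6*B_t) dt + (-6*B_t^2 + 10*B_t - 2) dB_t

Itô's formula for f(B_t) gives d f(B_t) = f'(B_t) dB_t + (1/2) f''(B_t) dt. Compute derivatives of f(x) = -2*x^3 + 5*x^2 - 2*x - 1:
  f'(x)  = -6*x^2 + 10*x - 2
  f''(x) = 10 - 12*x
Substitute x = B_t and multiply the f'' term by 1/2:
  drift     = (1/2) * (10 - 12*x) evaluated at B_t = 5 - 6*B_t
  diffusion = (-6*x^2 + 10*x - 2) evaluated at B_t = -6*B_t^2 + 10*B_t - 2
Therefore d(-2*B_t^3 + 5*B_t^2 - 2*B_t - 1) = (5 - 6*B_t) dt + (-6*B_t^2 + 10*B_t - 2) dB_t.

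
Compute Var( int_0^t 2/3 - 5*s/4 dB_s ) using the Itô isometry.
Var = t*(75*t^2 - 120*t + 64)/144

The Itô integral of a deterministic integrand f(s) has mean 0 because each increment f(s) * (B_{s+ds} - B_s) has mean 0. By the Itô isometry:
  Var( int_0^t f(s) dB_s ) = E[ (int_0^t f(s) dB_s)^2 ] = int_0^t f(s)^2 ds.
Here f(s) = 2/3 - 5*s/4, so f(s)^2 = (15*s - 8)^2/144. Integrate:
  int_0^t ((15*s - 8)^2/144) ds = t*(75*t^2 - 120*t + 64)/144.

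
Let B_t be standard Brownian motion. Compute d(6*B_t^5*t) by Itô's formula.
d(6*B_t^5*t) = (6*B_t^3*(B_t^2 + 10*t)) dt + (30*B_t^4*t) dB_t

Itô's formula for f(t, x): d f(t, B_t) = (f_t + (1/2) f_xx) dt + f_x dB_t. Compute partials of f(t, x) = 6*t*x^5:
  f_t(t,x)  = 6*x^5
  f_x(t,x)  = 30*t*x^4
  f_xx(t,x) = 120*t*x^3
Assemble drift = f_t + (1/2) f_xx = 6*x^3*(10*t + x^2) and diffusion = f_x = 30*t*x^4. Substituting x = B_t:
  d(6*B_t^5*t) = (6*B_t^3*(B_t^2 + 10*t)) dt + (30*B_t^4*t) dB_t.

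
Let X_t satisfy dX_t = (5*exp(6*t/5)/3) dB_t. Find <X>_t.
<X>_t = 125*exp(12*t/5)/108 - 125/108

For an Itô process dX_t = a(t) dt + b(t) dB_t, the quadratic variation is <X>_t = int_0^t b(s)^2 ds (the drift term does not contribute). Here b(s) = 5*exp(6*s/5)/3, so
  b(s)^2 = 25*exp(12*s/5)/9.
Integrating from 0 to t:
  <X>_t = int_0^t (25*exp(12*s/5)/9) ds = 125*exp(12*t/5)/108 - 125/108.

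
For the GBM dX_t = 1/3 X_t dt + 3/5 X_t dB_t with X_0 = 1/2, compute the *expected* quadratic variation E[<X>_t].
E[<X>_t] = 27*exp(77*t/75)/308 - 27/308

<X>_t = int_0^t ((3/5) * X_s)^2 ds. Taking expectation inside the integral: E[<X>_t] = (3/5)^2 * int_0^t E[X_s^2] ds. For GBM, E[X_s^2] = x_0^2 * exp((2 mu + sigma^2) s). Integrating:
  E[<X>_t] = (3/5)^2 * (1/2)^2 * (exp((2*(1/3) + (3/5)^2) t) - 1) / (2*(1/3) + (3/5)^2)
           = (3/5)^2 * (1/2)^2 * (exp((77/75) t) - 1) / (77/75) = 27*exp(77*t/75)/308 - 27/308.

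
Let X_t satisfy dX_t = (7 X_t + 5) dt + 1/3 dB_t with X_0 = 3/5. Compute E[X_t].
E[X_t] = 46*exp(7*t)/35 - 5/7

Taking expectations and using E[dB_t] = 0, the mean m(t) = E[X_t] satisfies the ODE m'(t) = a m(t) + b with m(0) = x_0. With a = 7, b = 5, x_0 = 3/5, the solution is
  m(t) = x_0 * exp(a t) + (b/a) * (exp(a t) - 1)
       = (3/5) * exp(7 t) + (5/7) * (exp(7 t) - 1)
       = 46*exp(7*t)/35 - 5/7.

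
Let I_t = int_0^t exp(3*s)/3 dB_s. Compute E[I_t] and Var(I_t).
E[I_t] = 0; Var(I_t) = exp(6*t)/54 - 1/54

The Itô integral of a deterministic integrand f(s) has mean 0 because each increment f(s) * (B_{s+ds} - B_s) has mean 0. By the Itô isometry:
  Var( int_0^t f(s) dB_s ) = E[ (int_0^t f(s) dB_s)^2 ] = int_0^t f(s)^2 ds.
Here f(s) = exp(3*s)/3, so f(s)^2 = exp(6*s)/9. Integrate:
  int_0^t (exp(6*s)/9) ds = exp(6*t)/54 - 1/54.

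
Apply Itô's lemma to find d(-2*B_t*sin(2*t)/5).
d(-2*B_t*sin(2*t)/5) = (-4*B_t*cos(2*t)/5) dt + (-2*sin(2*t)/5) dB_t

Itô's formula for f(t, x): d f(t, B_t) = (f_t + (1/2) f_xx) dt + f_x dB_t. Compute partials of f(t, x) = -2*x*sin(2*t)/5:
  f_t(t,x)  = -4*x*cos(2*t)/5
  f_x(t,x)  = -2*sin(2*t)/5
  f_xx(t,x) = 0
Assemble drift = f_t + (1/2) f_xx = -4*x*cos(2*t)/5 and diffusion = f_x = -2*sin(2*t)/5. Substituting x = B_t:
  d(-2*B_t*sin(2*t)/5) = (-4*B_t*cos(2*t)/5) dt + (-2*sin(2*t)/5) dB_t.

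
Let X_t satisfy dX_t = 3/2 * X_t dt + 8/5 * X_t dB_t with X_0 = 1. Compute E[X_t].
E[X_t] = exp(3*t/2)

For GBM dX = mu X dt + sigma X dB with X_0 = x_0, apply Itô to Y = log X: dY = (mu - sigma^2/2) dt + sigma dB, so Y_t = log(x_0) + (mu - sigma^2/2) t + sigma B_t and hence X_t = x_0 * exp((mu - sigma^2/2) t + sigma B_t).
With mu = 3/2, sigma = 8/5, x_0 = 1, this gives:
  X_t = 1 * exp((11/50) * t + (8/5) * B_t).
Since sigma*B_t ~ Normal(0, sigma^2 t), E[exp(sigma*B_t)] = exp(sigma^2 t / 2); so E[X_t] = x_0 * exp((mu - sigma^2/2) t) * exp(sigma^2 t / 2) = x_0 * exp(mu t) = exp(3*t/2).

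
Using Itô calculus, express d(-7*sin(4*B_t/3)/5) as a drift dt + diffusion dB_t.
d(-7*sin(4*B_t/3)/5) = (56*sin(4*B_t/3)/45) dt + (-28*cos(4*B_t/3)/15) dB_t

Itô's formula for f(B_t) gives d f(B_t) = f'(B_t) dB_t + (1/2) f''(B_t) dt. Compute derivatives of f(x) = -7*sin(4*x/3)/5:
  f'(x)  = -28*cos(4*x/3)/15
  f''(x) = 112*sin(4*x/3)/45
Substitute x = B_t and multiply the f'' term by 1/2:
  drift     = (1/2) * (112*sin(4*x/3)/45) evaluated at B_t = 56*sin(4*B_t/3)/45
  diffusion = (-28*cos(4*x/3)/15) evaluated at B_t = -28*cos(4*B_t/3)/15
Therefore d(-7*sin(4*B_t/3)/5) = (56*sin(4*B_t/3)/45) dt + (-28*cos(4*B_t/3)/15) dB_t.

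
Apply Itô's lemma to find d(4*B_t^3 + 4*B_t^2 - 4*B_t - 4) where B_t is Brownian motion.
d(4*B_t^3 + 4*B_t^2 - 4*B_t - 4) = (12*B_t + 4) dt + (12*B_t^2 + 8*B_t - 4) dB_t

Itô's formula for f(B_t) gives d f(B_t) = f'(B_t) dB_t + (1/2) f''(B_t) dt. Compute derivatives of f(x) = 4*x^3 + 4*x^2 - 4*x - 4:
  f'(x)  = 12*x^2 + 8*x - 4
  f''(x) = 24*x + 8
Substitute x = B_t and multiply the f'' term by 1/2:
  drift     = (1/2) * (24*x + 8) evaluated at B_t = 12*B_t + 4
  diffusion = (12*x^2 + 8*x - 4) evaluated at B_t = 12*B_t^2 + 8*B_t - 4
Therefore d(4*B_t^3 + 4*B_t^2 - 4*B_t - 4) = (12*B_t + 4) dt + (12*B_t^2 + 8*B_t - 4) dB_t.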